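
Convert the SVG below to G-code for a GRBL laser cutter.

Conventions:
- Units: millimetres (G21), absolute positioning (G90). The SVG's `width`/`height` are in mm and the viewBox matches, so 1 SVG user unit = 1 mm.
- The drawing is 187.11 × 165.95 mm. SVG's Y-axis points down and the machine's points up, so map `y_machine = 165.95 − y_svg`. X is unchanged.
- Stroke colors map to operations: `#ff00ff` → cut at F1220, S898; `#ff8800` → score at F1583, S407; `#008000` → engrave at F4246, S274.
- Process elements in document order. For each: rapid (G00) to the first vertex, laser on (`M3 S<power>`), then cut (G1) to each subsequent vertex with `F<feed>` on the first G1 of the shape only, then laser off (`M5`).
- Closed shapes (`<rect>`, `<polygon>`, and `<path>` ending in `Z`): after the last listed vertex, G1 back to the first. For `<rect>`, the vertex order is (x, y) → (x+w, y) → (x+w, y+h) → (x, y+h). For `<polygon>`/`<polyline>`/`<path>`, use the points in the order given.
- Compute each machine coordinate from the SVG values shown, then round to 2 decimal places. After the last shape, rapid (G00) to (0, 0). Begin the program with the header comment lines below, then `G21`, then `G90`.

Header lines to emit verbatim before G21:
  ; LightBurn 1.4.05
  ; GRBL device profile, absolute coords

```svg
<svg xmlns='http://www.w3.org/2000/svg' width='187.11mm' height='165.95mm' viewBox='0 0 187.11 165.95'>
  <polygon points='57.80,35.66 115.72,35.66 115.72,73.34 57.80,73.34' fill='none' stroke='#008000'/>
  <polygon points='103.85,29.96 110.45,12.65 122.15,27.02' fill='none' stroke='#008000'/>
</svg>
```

viewBox `0 0 187.11 165.95` with mm width/height → 1 unit = 1 mm. Flip: y_m = 165.95 − y_svg.

**Shape 1** — `<polygon>` rectangle, stroke `#008000` → engrave (S274, F4246). Machine vertices: (57.80,130.29) → (115.72,130.29) → (115.72,92.61) → (57.80,92.61) → (57.80,130.29). Closed: final G1 returns to the first vertex.

**Shape 2** — `<polygon>` regular polygon, stroke `#008000` → engrave (S274, F4246). Machine vertices: (103.85,135.99) → (110.45,153.30) → (122.15,138.93) → (103.85,135.99). Closed: final G1 returns to the first vertex.

; LightBurn 1.4.05
; GRBL device profile, absolute coords
G21
G90
G00 X57.80 Y130.29
M3 S274
G1 X115.72 Y130.29 F4246
G1 X115.72 Y92.61
G1 X57.80 Y92.61
G1 X57.80 Y130.29
M5
G00 X103.85 Y135.99
M3 S274
G1 X110.45 Y153.30 F4246
G1 X122.15 Y138.93
G1 X103.85 Y135.99
M5
G00 X0.00 Y0.00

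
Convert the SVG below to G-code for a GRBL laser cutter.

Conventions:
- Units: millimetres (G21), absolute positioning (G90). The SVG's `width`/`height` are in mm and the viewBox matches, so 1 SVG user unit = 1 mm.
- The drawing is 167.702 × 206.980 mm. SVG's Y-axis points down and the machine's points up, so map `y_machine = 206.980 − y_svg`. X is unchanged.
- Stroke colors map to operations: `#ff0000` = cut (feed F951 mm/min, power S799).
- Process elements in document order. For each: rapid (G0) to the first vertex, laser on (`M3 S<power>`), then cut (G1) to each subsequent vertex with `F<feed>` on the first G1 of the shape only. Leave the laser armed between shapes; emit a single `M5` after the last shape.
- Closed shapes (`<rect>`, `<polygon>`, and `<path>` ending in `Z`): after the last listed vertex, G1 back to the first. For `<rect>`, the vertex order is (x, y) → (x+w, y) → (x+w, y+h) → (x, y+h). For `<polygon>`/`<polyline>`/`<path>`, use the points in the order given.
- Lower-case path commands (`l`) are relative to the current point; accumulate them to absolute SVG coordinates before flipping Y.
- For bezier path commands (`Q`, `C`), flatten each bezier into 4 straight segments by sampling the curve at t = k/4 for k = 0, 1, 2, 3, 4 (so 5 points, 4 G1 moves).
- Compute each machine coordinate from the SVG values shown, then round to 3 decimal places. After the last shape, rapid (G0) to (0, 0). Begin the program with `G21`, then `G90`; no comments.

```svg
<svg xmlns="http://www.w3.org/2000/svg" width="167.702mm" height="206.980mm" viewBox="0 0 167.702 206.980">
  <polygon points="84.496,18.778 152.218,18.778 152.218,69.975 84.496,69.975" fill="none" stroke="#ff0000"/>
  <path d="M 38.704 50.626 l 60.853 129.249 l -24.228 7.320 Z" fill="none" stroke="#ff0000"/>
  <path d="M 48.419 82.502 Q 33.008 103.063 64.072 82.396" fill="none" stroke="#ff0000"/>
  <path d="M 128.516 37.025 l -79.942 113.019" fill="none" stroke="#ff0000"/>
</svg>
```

1 u = 1 mm; y_m = 206.980 − y.

[1] `<polygon>` rectangle, #ff0000→cut S799 F951: (84.496,188.202) → (152.218,188.202) → (152.218,137.005) → (84.496,137.005) → (84.496,188.202) (closed)

[2] `<path>` closed polygon, #ff0000→cut S799 F951: (38.704,156.354) → (99.557,27.105) → (75.329,19.785) → (38.704,156.354) (closed)

[3] `<path>` quadratic bezier, #ff0000→cut S799 F951: (48.419,124.478) → (43.618,116.774) → (44.627,114.224) → (51.445,116.827) → (64.072,124.584)

[4] `<path>` line segment, #ff0000→cut S799 F951: (128.516,169.955) → (48.574,56.936)

G21
G90
G0 X84.496 Y188.202
M3 S799
G1 X152.218 Y188.202 F951
G1 X152.218 Y137.005
G1 X84.496 Y137.005
G1 X84.496 Y188.202
G0 X38.704 Y156.354
M3 S799
G1 X99.557 Y27.105 F951
G1 X75.329 Y19.785
G1 X38.704 Y156.354
G0 X48.419 Y124.478
M3 S799
G1 X43.618 Y116.774 F951
G1 X44.627 Y114.224
G1 X51.445 Y116.827
G1 X64.072 Y124.584
G0 X128.516 Y169.955
M3 S799
G1 X48.574 Y56.936 F951
M5
G0 X0.000 Y0.000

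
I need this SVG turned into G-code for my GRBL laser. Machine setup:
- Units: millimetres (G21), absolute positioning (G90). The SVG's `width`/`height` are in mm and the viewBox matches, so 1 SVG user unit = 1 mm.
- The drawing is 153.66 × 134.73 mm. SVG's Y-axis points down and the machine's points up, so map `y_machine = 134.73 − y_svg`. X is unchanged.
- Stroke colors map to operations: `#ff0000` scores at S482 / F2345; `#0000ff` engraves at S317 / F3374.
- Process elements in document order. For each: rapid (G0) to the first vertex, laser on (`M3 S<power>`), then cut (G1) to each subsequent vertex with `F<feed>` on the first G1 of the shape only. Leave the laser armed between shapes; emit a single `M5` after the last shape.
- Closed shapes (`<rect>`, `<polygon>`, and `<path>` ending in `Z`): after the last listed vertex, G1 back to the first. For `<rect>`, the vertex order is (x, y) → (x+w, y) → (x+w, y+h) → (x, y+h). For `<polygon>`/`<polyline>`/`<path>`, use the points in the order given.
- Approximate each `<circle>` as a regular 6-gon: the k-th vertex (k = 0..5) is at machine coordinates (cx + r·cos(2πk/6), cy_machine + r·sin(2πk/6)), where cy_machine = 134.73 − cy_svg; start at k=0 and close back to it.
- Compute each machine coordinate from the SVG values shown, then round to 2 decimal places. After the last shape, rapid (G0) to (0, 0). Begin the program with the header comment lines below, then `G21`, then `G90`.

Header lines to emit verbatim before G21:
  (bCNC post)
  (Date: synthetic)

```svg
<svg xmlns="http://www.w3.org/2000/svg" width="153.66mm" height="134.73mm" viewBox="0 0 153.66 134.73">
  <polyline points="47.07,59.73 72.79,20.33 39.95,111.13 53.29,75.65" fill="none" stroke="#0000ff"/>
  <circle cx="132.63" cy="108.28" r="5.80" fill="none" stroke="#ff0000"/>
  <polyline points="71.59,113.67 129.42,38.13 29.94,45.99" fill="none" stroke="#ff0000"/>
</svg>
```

viewBox `0 0 153.66 134.73` with mm width/height → 1 unit = 1 mm. Flip: y_m = 134.73 − y_svg.

**Shape 1** — `<polyline>` open polyline, stroke `#0000ff` → engrave (S317, F3374). Machine vertices: (47.07,75.00) → (72.79,114.40) → (39.95,23.60) → (53.29,59.08). Open path.

**Shape 2** — `<circle>` circle, stroke `#ff0000` → score (S482, F2345). Machine vertices: (138.43,26.45) → (135.53,31.47) → (129.73,31.47) → (126.83,26.45) → (129.73,21.43) → (135.53,21.43) → (138.43,26.45). Closed: final G1 returns to the first vertex.

**Shape 3** — `<polyline>` open polyline, stroke `#ff0000` → score (S482, F2345). Machine vertices: (71.59,21.06) → (129.42,96.60) → (29.94,88.74). Open path.

(bCNC post)
(Date: synthetic)
G21
G90
G0 X47.07 Y75.00
M3 S317
G1 X72.79 Y114.40 F3374
G1 X39.95 Y23.60
G1 X53.29 Y59.08
G0 X138.43 Y26.45
M3 S482
G1 X135.53 Y31.47 F2345
G1 X129.73 Y31.47
G1 X126.83 Y26.45
G1 X129.73 Y21.43
G1 X135.53 Y21.43
G1 X138.43 Y26.45
G0 X71.59 Y21.06
M3 S482
G1 X129.42 Y96.60 F2345
G1 X29.94 Y88.74
M5
G0 X0.00 Y0.00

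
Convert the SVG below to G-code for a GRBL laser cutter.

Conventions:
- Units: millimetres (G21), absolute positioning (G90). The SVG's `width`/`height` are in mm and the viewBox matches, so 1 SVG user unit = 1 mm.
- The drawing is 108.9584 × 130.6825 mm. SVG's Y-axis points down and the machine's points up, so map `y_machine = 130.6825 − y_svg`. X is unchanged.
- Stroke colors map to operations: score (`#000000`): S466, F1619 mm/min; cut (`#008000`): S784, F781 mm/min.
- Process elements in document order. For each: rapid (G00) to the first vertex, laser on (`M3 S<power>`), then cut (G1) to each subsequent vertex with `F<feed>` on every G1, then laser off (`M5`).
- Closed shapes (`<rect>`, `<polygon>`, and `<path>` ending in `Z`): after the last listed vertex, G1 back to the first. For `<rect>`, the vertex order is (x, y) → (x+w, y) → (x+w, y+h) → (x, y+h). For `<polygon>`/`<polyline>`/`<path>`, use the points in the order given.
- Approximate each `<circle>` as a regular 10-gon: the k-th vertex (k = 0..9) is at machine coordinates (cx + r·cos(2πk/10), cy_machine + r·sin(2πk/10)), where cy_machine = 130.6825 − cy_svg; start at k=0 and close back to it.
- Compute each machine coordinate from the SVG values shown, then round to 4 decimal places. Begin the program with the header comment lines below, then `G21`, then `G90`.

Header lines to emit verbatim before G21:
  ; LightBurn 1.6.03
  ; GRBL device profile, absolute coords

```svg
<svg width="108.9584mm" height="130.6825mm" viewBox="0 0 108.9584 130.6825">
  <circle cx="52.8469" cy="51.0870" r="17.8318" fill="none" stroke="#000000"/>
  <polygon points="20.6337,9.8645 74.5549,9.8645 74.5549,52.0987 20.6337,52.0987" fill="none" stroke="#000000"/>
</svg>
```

1 u = 1 mm; y_m = 130.6825 − y.

[1] `<circle>` circle, #000000→score S466 F1619: (70.6787,79.5955) → (67.2731,90.0768) → (58.3572,96.5545) → (47.3366,96.5545) → (38.4207,90.0768) → (35.0151,79.5955) → (38.4207,69.1142) → (47.3366,62.6365) → (58.3572,62.6365) → (67.2731,69.1142) → (70.6787,79.5955) (closed)

[2] `<polygon>` rectangle, #000000→score S466 F1619: (20.6337,120.8180) → (74.5549,120.8180) → (74.5549,78.5838) → (20.6337,78.5838) → (20.6337,120.8180) (closed)

; LightBurn 1.6.03
; GRBL device profile, absolute coords
G21
G90
G00 X70.6787 Y79.5955
M3 S466
G1 X67.2731 Y90.0768 F1619
G1 X58.3572 Y96.5545 F1619
G1 X47.3366 Y96.5545 F1619
G1 X38.4207 Y90.0768 F1619
G1 X35.0151 Y79.5955 F1619
G1 X38.4207 Y69.1142 F1619
G1 X47.3366 Y62.6365 F1619
G1 X58.3572 Y62.6365 F1619
G1 X67.2731 Y69.1142 F1619
G1 X70.6787 Y79.5955 F1619
M5
G00 X20.6337 Y120.8180
M3 S466
G1 X74.5549 Y120.8180 F1619
G1 X74.5549 Y78.5838 F1619
G1 X20.6337 Y78.5838 F1619
G1 X20.6337 Y120.8180 F1619
M5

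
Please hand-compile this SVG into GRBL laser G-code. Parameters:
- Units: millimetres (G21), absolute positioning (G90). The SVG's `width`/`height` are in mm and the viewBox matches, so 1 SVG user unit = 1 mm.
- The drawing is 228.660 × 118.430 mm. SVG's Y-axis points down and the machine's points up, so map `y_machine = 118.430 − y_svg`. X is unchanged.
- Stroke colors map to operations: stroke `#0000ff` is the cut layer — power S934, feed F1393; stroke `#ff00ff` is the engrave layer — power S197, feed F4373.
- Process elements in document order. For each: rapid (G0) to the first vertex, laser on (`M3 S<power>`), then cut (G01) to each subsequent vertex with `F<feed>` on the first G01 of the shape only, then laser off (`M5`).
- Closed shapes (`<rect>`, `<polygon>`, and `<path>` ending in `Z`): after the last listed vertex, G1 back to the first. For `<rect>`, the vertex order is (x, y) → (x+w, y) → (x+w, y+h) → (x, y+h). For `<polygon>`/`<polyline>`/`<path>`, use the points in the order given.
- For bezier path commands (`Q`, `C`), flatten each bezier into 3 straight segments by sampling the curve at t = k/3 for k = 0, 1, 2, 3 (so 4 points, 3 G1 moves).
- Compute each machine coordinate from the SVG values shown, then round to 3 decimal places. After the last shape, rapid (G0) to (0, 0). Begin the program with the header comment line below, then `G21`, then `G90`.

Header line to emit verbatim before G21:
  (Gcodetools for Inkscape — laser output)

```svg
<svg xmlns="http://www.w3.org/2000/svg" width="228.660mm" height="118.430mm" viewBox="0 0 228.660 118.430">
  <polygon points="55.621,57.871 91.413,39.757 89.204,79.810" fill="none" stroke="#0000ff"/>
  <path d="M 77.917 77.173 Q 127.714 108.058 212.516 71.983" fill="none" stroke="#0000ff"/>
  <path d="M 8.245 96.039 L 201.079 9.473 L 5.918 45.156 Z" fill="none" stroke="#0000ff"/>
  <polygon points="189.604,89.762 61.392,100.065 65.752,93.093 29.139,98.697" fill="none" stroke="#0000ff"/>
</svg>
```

(Gcodetools for Inkscape — laser output)
G21
G90
G0 X55.621 Y60.559
M3 S934
G01 X91.413 Y78.673 F1393
G01 X89.204 Y38.620
G01 X55.621 Y60.559
M5
G0 X77.917 Y41.257
M3 S934
G01 X115.004 Y28.107 F1393
G01 X159.871 Y29.837
G01 X212.516 Y46.447
M5
G0 X8.245 Y22.391
M3 S934
G01 X201.079 Y108.957 F1393
G01 X5.918 Y73.274
G01 X8.245 Y22.391
M5
G0 X189.604 Y28.668
M3 S934
G01 X61.392 Y18.365 F1393
G01 X65.752 Y25.337
G01 X29.139 Y19.733
G01 X189.604 Y28.668
M5
G0 X0.000 Y0.000

1 u = 1 mm; y_m = 118.430 − y.

[1] `<polygon>` regular polygon, #0000ff→cut S934 F1393: (55.621,60.559) → (91.413,78.673) → (89.204,38.620) → (55.621,60.559) (closed)

[2] `<path>` quadratic bezier, #0000ff→cut S934 F1393: (77.917,41.257) → (115.004,28.107) → (159.871,29.837) → (212.516,46.447)

[3] `<path>` closed polygon, #0000ff→cut S934 F1393: (8.245,22.391) → (201.079,108.957) → (5.918,73.274) → (8.245,22.391) (closed)

[4] `<polygon>` closed polygon, #0000ff→cut S934 F1393: (189.604,28.668) → (61.392,18.365) → (65.752,25.337) → (29.139,19.733) → (189.604,28.668) (closed)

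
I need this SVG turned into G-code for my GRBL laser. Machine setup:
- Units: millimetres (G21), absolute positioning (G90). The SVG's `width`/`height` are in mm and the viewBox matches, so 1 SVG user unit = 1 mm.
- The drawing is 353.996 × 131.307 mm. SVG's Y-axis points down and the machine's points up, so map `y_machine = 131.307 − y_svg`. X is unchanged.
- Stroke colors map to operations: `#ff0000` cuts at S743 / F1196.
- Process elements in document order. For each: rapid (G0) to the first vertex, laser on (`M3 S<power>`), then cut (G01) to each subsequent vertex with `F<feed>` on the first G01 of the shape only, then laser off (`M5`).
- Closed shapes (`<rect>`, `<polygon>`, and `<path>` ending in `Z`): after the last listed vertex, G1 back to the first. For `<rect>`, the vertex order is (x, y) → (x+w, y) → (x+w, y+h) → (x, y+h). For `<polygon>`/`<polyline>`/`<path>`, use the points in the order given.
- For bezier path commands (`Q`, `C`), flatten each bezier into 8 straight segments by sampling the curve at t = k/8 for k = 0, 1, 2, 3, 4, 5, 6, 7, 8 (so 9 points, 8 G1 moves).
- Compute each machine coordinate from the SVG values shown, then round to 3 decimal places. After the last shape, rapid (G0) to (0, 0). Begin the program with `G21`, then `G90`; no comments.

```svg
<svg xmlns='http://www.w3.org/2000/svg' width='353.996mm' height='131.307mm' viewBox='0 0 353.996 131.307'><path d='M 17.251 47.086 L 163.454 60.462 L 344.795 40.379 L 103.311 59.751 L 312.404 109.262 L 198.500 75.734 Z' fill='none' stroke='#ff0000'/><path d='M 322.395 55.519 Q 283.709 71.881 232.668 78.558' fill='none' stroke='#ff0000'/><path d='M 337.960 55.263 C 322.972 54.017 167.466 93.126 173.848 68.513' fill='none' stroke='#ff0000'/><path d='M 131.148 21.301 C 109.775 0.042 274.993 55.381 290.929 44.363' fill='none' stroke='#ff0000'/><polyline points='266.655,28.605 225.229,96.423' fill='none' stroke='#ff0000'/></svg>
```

G21
G90
G0 X17.251 Y84.221
M3 S743
G01 X163.454 Y70.845 F1196
G01 X344.795 Y90.928
G01 X103.311 Y71.556
G01 X312.404 Y22.045
G01 X198.500 Y55.573
G01 X17.251 Y84.221
M5
G0 X322.395 Y75.788
M3 S743
G01 X312.530 Y71.849 F1196
G01 X302.280 Y68.212
G01 X291.643 Y64.878
G01 X280.620 Y61.847
G01 X269.211 Y59.119
G01 X257.416 Y56.693
G01 X245.235 Y54.570
G01 X232.668 Y52.749
M5
G0 X337.960 Y76.044
M3 S743
G01 X326.343 Y74.823 F1196
G01 X305.097 Y71.038
G01 X277.765 Y65.909
G01 X247.890 Y60.656
G01 X219.018 Y56.499
G01 X194.690 Y54.656
G01 X178.453 Y56.348
G01 X173.848 Y62.794
M5
G0 X131.148 Y110.006
M3 S743
G01 X131.224 Y114.667 F1196
G01 X144.856 Y113.822
G01 X168.109 Y109.146
G01 X197.048 Y102.315
G01 X227.735 Y95.004
G01 X256.235 Y88.889
G01 X278.611 Y85.644
G01 X290.929 Y86.944
M5
G0 X266.655 Y102.702
M3 S743
G01 X225.229 Y34.884 F1196
M5
G0 X0.000 Y0.000

Since the viewBox matches the mm dimensions, user units are millimetres directly. The only transform is the Y-flip y_m = 131.307 − y_svg.

Shape 1 is a closed polygon drawn with `<path>`. Its stroke #ff0000 means cut at S743, F1196. After flipping Y the toolpath is (17.251,84.221) → (163.454,70.845) → (344.795,90.928) → (103.311,71.556) → (312.404,22.045) → (198.500,55.573) → (17.251,84.221), returning to the start.

Shape 2 is a quadratic bezier drawn with `<path>`. Its stroke #ff0000 means cut at S743, F1196. After flipping Y the toolpath is (322.395,75.788) → (312.530,71.849) → (302.280,68.212) → (291.643,64.878) → (280.620,61.847) → (269.211,59.119) → (257.416,56.693) → (245.235,54.570) → (232.668,52.749).

Shape 3 is a cubic bezier drawn with `<path>`. Its stroke #ff0000 means cut at S743, F1196. After flipping Y the toolpath is (337.960,76.044) → (326.343,74.823) → (305.097,71.038) → (277.765,65.909) → (247.890,60.656) → (219.018,56.499) → (194.690,54.656) → (178.453,56.348) → (173.848,62.794).

Shape 4 is a cubic bezier drawn with `<path>`. Its stroke #ff0000 means cut at S743, F1196. After flipping Y the toolpath is (131.148,110.006) → (131.224,114.667) → (144.856,113.822) → (168.109,109.146) → (197.048,102.315) → (227.735,95.004) → (256.235,88.889) → (278.611,85.644) → (290.929,86.944).

Shape 5 is a line segment drawn with `<polyline>`. Its stroke #ff0000 means cut at S743, F1196. After flipping Y the toolpath is (266.655,102.702) → (225.229,34.884).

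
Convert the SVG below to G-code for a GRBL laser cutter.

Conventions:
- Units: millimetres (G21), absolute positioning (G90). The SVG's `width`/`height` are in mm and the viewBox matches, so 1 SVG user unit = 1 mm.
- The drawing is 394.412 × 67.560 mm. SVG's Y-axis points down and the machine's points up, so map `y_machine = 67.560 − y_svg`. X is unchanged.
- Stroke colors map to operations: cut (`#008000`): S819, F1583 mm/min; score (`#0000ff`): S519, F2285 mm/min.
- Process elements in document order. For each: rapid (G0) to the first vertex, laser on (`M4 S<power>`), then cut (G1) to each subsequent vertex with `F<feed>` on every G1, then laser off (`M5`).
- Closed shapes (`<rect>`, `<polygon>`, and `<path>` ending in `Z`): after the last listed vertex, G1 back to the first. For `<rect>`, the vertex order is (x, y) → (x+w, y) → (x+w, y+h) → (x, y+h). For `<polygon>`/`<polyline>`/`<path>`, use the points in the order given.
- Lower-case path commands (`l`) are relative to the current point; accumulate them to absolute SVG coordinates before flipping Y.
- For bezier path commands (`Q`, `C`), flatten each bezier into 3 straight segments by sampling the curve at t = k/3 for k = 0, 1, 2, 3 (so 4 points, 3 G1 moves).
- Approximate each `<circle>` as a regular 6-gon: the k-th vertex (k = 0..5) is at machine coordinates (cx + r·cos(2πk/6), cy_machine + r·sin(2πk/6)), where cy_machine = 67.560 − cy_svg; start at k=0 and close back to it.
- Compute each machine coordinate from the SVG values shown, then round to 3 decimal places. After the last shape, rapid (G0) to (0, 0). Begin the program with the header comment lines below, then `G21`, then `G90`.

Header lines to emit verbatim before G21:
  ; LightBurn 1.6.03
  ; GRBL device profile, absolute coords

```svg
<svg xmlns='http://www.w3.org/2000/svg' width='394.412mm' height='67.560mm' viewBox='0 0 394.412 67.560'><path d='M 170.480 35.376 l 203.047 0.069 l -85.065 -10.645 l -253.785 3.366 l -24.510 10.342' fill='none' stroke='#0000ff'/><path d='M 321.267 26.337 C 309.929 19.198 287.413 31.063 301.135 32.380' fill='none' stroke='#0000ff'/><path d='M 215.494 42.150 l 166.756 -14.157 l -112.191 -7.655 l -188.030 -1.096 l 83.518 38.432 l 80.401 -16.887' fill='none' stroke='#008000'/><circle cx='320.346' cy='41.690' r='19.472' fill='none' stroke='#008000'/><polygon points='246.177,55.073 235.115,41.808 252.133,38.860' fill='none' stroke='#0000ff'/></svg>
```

; LightBurn 1.6.03
; GRBL device profile, absolute coords
G21
G90
G0 X170.480 Y32.184
M4 S519
G1 X373.527 Y32.115 F2285
G1 X288.462 Y42.760 F2285
G1 X34.677 Y39.394 F2285
G1 X10.167 Y29.052 F2285
M5
G0 X321.267 Y41.223
M4 S519
G1 X307.959 Y43.122 F2285
G1 X297.736 Y38.918 F2285
G1 X301.135 Y35.180 F2285
M5
G0 X215.494 Y25.410
M4 S819
G1 X382.250 Y39.567 F1583
G1 X270.059 Y47.222 F1583
G1 X82.029 Y48.318 F1583
G1 X165.547 Y9.886 F1583
G1 X245.948 Y26.773 F1583
M5
G0 X339.818 Y25.870
M4 S819
G1 X330.082 Y42.733 F1583
G1 X310.610 Y42.733 F1583
G1 X300.874 Y25.870 F1583
G1 X310.610 Y9.007 F1583
G1 X330.082 Y9.007 F1583
G1 X339.818 Y25.870 F1583
M5
G0 X246.177 Y12.487
M4 S519
G1 X235.115 Y25.752 F2285
G1 X252.133 Y28.700 F2285
G1 X246.177 Y12.487 F2285
M5
G0 X0.000 Y0.000

1 u = 1 mm; y_m = 67.560 − y.

[1] `<path>` open polyline, #0000ff→score S519 F2285: (170.480,32.184) → (373.527,32.115) → (288.462,42.760) → (34.677,39.394) → (10.167,29.052)

[2] `<path>` cubic bezier, #0000ff→score S519 F2285: (321.267,41.223) → (307.959,43.122) → (297.736,38.918) → (301.135,35.180)

[3] `<path>` open polyline, #008000→cut S819 F1583: (215.494,25.410) → (382.250,39.567) → (270.059,47.222) → (82.029,48.318) → (165.547,9.886) → (245.948,26.773)

[4] `<circle>` circle, #008000→cut S819 F1583: (339.818,25.870) → (330.082,42.733) → (310.610,42.733) → (300.874,25.870) → (310.610,9.007) → (330.082,9.007) → (339.818,25.870) (closed)

[5] `<polygon>` regular polygon, #0000ff→score S519 F2285: (246.177,12.487) → (235.115,25.752) → (252.133,28.700) → (246.177,12.487) (closed)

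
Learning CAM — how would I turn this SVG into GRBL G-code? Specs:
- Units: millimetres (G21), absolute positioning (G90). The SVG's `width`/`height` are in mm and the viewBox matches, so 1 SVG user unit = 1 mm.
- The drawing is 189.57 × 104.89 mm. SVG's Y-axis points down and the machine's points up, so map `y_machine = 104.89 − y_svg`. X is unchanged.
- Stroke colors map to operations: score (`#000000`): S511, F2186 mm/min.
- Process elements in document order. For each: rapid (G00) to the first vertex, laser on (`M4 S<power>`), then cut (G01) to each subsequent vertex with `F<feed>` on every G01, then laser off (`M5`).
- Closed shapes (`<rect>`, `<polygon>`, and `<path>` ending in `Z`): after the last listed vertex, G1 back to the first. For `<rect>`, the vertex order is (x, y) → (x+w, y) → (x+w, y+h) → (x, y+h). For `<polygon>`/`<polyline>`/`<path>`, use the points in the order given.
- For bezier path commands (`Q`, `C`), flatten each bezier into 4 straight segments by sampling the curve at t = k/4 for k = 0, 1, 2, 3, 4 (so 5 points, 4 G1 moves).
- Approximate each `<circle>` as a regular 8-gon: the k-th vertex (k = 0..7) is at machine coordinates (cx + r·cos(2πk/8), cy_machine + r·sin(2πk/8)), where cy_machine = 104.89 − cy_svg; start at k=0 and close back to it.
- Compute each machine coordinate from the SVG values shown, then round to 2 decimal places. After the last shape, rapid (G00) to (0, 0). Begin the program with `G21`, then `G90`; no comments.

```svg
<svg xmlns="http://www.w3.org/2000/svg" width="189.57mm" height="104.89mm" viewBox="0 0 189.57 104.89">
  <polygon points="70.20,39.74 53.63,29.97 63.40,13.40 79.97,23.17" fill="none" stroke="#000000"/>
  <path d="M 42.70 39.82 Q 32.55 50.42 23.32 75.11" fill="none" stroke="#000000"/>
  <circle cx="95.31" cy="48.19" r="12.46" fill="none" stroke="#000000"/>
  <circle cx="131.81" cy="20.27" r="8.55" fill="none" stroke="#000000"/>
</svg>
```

Since the viewBox matches the mm dimensions, user units are millimetres directly. The only transform is the Y-flip y_m = 104.89 − y_svg.

Shape 1 is a regular polygon drawn with `<polygon>`. Its stroke #000000 means score at S511, F2186. After flipping Y the toolpath is (70.20,65.15) → (53.63,74.92) → (63.40,91.49) → (79.97,81.72) → (70.20,65.15), returning to the start.

Shape 2 is a quadratic bezier drawn with `<path>`. Its stroke #000000 means score at S511, F2186. After flipping Y the toolpath is (42.70,65.07) → (37.68,58.89) → (32.78,50.95) → (27.99,41.24) → (23.32,29.78).

Shape 3 is a circle drawn with `<circle>`. Its stroke #000000 means score at S511, F2186. After flipping Y the toolpath is (107.77,56.70) → (104.12,65.51) → (95.31,69.16) → (86.50,65.51) → (82.85,56.70) → (86.50,47.89) → (95.31,44.24) → (104.12,47.89) → (107.77,56.70), returning to the start.

Shape 4 is a circle drawn with `<circle>`. Its stroke #000000 means score at S511, F2186. After flipping Y the toolpath is (140.36,84.62) → (137.86,90.67) → (131.81,93.17) → (125.76,90.67) → (123.26,84.62) → (125.76,78.57) → (131.81,76.07) → (137.86,78.57) → (140.36,84.62), returning to the start.

G21
G90
G00 X70.20 Y65.15
M4 S511
G01 X53.63 Y74.92 F2186
G01 X63.40 Y91.49 F2186
G01 X79.97 Y81.72 F2186
G01 X70.20 Y65.15 F2186
M5
G00 X42.70 Y65.07
M4 S511
G01 X37.68 Y58.89 F2186
G01 X32.78 Y50.95 F2186
G01 X27.99 Y41.24 F2186
G01 X23.32 Y29.78 F2186
M5
G00 X107.77 Y56.70
M4 S511
G01 X104.12 Y65.51 F2186
G01 X95.31 Y69.16 F2186
G01 X86.50 Y65.51 F2186
G01 X82.85 Y56.70 F2186
G01 X86.50 Y47.89 F2186
G01 X95.31 Y44.24 F2186
G01 X104.12 Y47.89 F2186
G01 X107.77 Y56.70 F2186
M5
G00 X140.36 Y84.62
M4 S511
G01 X137.86 Y90.67 F2186
G01 X131.81 Y93.17 F2186
G01 X125.76 Y90.67 F2186
G01 X123.26 Y84.62 F2186
G01 X125.76 Y78.57 F2186
G01 X131.81 Y76.07 F2186
G01 X137.86 Y78.57 F2186
G01 X140.36 Y84.62 F2186
M5
G00 X0.00 Y0.00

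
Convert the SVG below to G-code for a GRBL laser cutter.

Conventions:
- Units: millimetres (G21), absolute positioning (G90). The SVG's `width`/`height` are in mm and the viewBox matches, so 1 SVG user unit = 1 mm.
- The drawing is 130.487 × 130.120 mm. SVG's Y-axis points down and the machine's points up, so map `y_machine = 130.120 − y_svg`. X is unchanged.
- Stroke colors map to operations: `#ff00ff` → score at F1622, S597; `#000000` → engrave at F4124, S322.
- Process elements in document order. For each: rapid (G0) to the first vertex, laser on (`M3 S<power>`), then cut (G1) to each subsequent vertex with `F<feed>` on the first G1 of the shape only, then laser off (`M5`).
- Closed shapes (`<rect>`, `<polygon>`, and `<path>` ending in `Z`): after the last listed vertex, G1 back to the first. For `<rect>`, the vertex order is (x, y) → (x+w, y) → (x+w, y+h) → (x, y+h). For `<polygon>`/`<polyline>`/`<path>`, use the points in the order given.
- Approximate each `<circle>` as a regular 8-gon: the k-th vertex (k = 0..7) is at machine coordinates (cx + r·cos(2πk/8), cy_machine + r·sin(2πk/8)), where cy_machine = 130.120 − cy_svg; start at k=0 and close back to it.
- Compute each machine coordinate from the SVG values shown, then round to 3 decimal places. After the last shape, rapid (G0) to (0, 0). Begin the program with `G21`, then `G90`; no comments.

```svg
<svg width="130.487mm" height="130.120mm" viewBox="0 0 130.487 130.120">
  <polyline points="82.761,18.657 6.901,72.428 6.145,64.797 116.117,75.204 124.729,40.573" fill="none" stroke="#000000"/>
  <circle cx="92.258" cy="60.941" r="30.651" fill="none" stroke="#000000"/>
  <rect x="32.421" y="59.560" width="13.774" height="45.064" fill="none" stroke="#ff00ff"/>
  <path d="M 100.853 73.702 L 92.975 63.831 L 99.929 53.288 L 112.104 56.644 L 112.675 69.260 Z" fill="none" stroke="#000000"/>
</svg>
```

G21
G90
G0 X82.761 Y111.463
M3 S322
G1 X6.901 Y57.692 F4124
G1 X6.145 Y65.323
G1 X116.117 Y54.916
G1 X124.729 Y89.547
M5
G0 X122.909 Y69.179
M3 S322
G1 X113.932 Y90.853 F4124
G1 X92.258 Y99.830
G1 X70.584 Y90.853
G1 X61.607 Y69.179
G1 X70.584 Y47.505
G1 X92.258 Y38.528
G1 X113.932 Y47.505
G1 X122.909 Y69.179
M5
G0 X32.421 Y70.560
M3 S597
G1 X46.195 Y70.560 F1622
G1 X46.195 Y25.496
G1 X32.421 Y25.496
G1 X32.421 Y70.560
M5
G0 X100.853 Y56.418
M3 S322
G1 X92.975 Y66.289 F4124
G1 X99.929 Y76.832
G1 X112.104 Y73.476
G1 X112.675 Y60.860
G1 X100.853 Y56.418
M5
G0 X0.000 Y0.000

viewBox `0 0 130.487 130.120` with mm width/height → 1 unit = 1 mm. Flip: y_m = 130.120 − y_svg.

**Shape 1** — `<polyline>` open polyline, stroke `#000000` → engrave (S322, F4124). Machine vertices: (82.761,111.463) → (6.901,57.692) → (6.145,65.323) → (116.117,54.916) → (124.729,89.547). Open path.

**Shape 2** — `<circle>` circle, stroke `#000000` → engrave (S322, F4124). Machine vertices: (122.909,69.179) → (113.932,90.853) → (92.258,99.830) → (70.584,90.853) → (61.607,69.179) → (70.584,47.505) → (92.258,38.528) → (113.932,47.505) → (122.909,69.179). Closed: final G1 returns to the first vertex.

**Shape 3** — `<rect>` rectangle, stroke `#ff00ff` → score (S597, F1622). Machine vertices: (32.421,70.560) → (46.195,70.560) → (46.195,25.496) → (32.421,25.496) → (32.421,70.560). Closed: final G1 returns to the first vertex.

**Shape 4** — `<path>` regular polygon, stroke `#000000` → engrave (S322, F4124). Machine vertices: (100.853,56.418) → (92.975,66.289) → (99.929,76.832) → (112.104,73.476) → (112.675,60.860) → (100.853,56.418). Closed: final G1 returns to the first vertex.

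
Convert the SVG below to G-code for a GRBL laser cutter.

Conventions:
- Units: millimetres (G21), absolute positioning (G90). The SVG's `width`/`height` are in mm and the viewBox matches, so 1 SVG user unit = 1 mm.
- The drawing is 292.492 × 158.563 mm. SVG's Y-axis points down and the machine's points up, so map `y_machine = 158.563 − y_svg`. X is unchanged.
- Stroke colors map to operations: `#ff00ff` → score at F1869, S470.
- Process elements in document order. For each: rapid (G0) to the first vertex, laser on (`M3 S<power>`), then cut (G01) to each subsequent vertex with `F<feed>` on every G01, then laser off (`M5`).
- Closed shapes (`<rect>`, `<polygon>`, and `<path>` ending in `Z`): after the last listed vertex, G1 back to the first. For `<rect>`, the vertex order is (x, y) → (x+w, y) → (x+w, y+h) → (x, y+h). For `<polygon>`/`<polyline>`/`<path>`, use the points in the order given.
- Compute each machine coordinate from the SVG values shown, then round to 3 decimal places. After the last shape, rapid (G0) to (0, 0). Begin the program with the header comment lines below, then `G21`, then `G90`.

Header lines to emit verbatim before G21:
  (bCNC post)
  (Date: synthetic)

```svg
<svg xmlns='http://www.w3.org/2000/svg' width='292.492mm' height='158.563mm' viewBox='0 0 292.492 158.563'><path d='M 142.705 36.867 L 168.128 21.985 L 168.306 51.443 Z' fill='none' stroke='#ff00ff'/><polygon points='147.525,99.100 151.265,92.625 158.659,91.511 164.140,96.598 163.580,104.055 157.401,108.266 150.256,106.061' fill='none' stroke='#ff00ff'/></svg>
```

viewBox `0 0 292.492 158.563` with mm width/height → 1 unit = 1 mm. Flip: y_m = 158.563 − y_svg.

**Shape 1** — `<path>` regular polygon, stroke `#ff00ff` → score (S470, F1869). Machine vertices: (142.705,121.696) → (168.128,136.578) → (168.306,107.120) → (142.705,121.696). Closed: final G1 returns to the first vertex.

**Shape 2** — `<polygon>` regular polygon, stroke `#ff00ff` → score (S470, F1869). Machine vertices: (147.525,59.463) → (151.265,65.938) → (158.659,67.052) → (164.140,61.965) → (163.580,54.508) → (157.401,50.297) → (150.256,52.502) → (147.525,59.463). Closed: final G1 returns to the first vertex.

(bCNC post)
(Date: synthetic)
G21
G90
G0 X142.705 Y121.696
M3 S470
G01 X168.128 Y136.578 F1869
G01 X168.306 Y107.120 F1869
G01 X142.705 Y121.696 F1869
M5
G0 X147.525 Y59.463
M3 S470
G01 X151.265 Y65.938 F1869
G01 X158.659 Y67.052 F1869
G01 X164.140 Y61.965 F1869
G01 X163.580 Y54.508 F1869
G01 X157.401 Y50.297 F1869
G01 X150.256 Y52.502 F1869
G01 X147.525 Y59.463 F1869
M5
G0 X0.000 Y0.000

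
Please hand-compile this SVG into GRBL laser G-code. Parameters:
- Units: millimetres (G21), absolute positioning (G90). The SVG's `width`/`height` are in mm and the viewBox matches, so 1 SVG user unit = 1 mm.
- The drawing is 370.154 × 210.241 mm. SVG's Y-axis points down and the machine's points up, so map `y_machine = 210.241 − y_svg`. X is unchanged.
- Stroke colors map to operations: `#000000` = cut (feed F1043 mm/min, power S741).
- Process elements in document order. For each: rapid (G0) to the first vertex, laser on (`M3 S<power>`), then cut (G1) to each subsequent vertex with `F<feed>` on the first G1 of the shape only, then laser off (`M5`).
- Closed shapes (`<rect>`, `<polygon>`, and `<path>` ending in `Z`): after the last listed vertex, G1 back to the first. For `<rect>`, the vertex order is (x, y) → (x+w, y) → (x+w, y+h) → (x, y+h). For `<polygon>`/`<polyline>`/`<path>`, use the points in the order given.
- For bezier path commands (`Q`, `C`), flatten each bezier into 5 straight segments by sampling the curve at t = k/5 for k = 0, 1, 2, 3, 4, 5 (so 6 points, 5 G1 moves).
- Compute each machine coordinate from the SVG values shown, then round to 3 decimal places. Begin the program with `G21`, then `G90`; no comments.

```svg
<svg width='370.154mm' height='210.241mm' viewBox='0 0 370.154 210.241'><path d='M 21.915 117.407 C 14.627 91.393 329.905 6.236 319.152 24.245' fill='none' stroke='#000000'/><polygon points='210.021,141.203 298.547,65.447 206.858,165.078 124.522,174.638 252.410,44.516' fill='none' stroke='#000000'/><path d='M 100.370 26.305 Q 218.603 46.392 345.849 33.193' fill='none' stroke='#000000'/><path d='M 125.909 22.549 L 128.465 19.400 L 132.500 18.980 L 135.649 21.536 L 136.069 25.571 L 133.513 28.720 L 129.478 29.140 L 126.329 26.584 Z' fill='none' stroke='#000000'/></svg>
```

G21
G90
G0 X21.915 Y92.834
M3 S741
G1 X51.061 Y114.241 F1043
G1 X126.491 Y142.052
G1 X217.071 Y168.475
G1 X291.669 Y185.720
G1 X319.152 Y185.996
M5
G0 X210.021 Y69.038
M3 S741
G1 X298.547 Y144.794 F1043
G1 X206.858 Y45.163
G1 X124.522 Y35.603
G1 X252.410 Y165.725
G1 X210.021 Y69.038
M5
G0 X100.370 Y183.936
M3 S741
G1 X148.024 Y177.233 F1043
G1 X196.398 Y173.192
G1 X245.494 Y171.815
G1 X295.311 Y173.100
G1 X345.849 Y177.048
M5
G0 X125.909 Y187.692
M3 S741
G1 X128.465 Y190.841 F1043
G1 X132.500 Y191.261
G1 X135.649 Y188.705
G1 X136.069 Y184.670
G1 X133.513 Y181.521
G1 X129.478 Y181.101
G1 X126.329 Y183.657
G1 X125.909 Y187.692
M5

1 u = 1 mm; y_m = 210.241 − y.

[1] `<path>` cubic bezier, #000000→cut S741 F1043: (21.915,92.834) → (51.061,114.241) → (126.491,142.052) → (217.071,168.475) → (291.669,185.720) → (319.152,185.996)

[2] `<polygon>` closed polygon, #000000→cut S741 F1043: (210.021,69.038) → (298.547,144.794) → (206.858,45.163) → (124.522,35.603) → (252.410,165.725) → (210.021,69.038) (closed)

[3] `<path>` quadratic bezier, #000000→cut S741 F1043: (100.370,183.936) → (148.024,177.233) → (196.398,173.192) → (245.494,171.815) → (295.311,173.100) → (345.849,177.048)

[4] `<path>` regular polygon, #000000→cut S741 F1043: (125.909,187.692) → (128.465,190.841) → (132.500,191.261) → (135.649,188.705) → (136.069,184.670) → (133.513,181.521) → (129.478,181.101) → (126.329,183.657) → (125.909,187.692) (closed)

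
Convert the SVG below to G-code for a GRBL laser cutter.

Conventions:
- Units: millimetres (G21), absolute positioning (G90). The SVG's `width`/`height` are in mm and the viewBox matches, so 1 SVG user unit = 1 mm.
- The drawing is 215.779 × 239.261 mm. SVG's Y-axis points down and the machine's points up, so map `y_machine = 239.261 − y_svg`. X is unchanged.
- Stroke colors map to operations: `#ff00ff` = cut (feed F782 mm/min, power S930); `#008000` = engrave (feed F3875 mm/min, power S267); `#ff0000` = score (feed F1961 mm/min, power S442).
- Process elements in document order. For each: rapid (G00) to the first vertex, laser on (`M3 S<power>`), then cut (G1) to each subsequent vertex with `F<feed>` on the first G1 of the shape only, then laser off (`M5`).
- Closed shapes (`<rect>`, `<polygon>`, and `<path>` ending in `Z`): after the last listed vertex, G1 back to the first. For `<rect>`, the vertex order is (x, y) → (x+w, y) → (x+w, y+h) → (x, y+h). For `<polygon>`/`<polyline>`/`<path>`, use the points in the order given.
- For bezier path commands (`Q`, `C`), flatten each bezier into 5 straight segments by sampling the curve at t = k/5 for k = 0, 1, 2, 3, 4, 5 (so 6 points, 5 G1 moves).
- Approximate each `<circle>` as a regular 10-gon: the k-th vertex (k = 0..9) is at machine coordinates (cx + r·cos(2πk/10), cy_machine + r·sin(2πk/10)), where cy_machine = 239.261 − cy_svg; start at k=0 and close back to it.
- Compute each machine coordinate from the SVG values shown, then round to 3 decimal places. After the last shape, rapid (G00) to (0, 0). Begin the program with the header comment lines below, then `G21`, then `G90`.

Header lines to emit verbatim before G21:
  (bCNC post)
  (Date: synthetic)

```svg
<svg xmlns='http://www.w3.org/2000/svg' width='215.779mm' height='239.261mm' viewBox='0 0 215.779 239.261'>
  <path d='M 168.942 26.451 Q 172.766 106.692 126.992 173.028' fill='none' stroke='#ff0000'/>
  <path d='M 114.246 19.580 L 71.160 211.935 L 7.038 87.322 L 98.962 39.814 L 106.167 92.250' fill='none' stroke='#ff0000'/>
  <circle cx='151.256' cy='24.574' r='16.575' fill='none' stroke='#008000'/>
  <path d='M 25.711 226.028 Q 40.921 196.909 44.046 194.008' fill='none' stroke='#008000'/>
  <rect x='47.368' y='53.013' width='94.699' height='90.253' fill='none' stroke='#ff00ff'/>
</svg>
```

(bCNC post)
(Date: synthetic)
G21
G90
G00 X168.942 Y212.810
M3 S442
G1 X168.488 Y181.270 F1961
G1 X164.066 Y150.842
G1 X155.676 Y121.527
G1 X143.318 Y93.324
G1 X126.992 Y66.233
M5
G00 X114.246 Y219.681
M3 S442
G1 X71.160 Y27.326 F1961
G1 X7.038 Y151.939
G1 X98.962 Y199.447
G1 X106.167 Y147.011
M5
G00 X167.831 Y214.687
M3 S267
G1 X164.665 Y224.430 F3875
G1 X156.378 Y230.451
G1 X146.134 Y230.451
G1 X137.847 Y224.430
G1 X134.681 Y214.687
G1 X137.847 Y204.944
G1 X146.134 Y198.923
G1 X156.378 Y198.923
G1 X164.665 Y204.944
G1 X167.831 Y214.687
M5
G00 X25.711 Y13.233
M3 S267
G1 X31.312 Y23.832 F3875
G1 X35.945 Y32.333
G1 X39.612 Y38.737
G1 X42.313 Y43.044
G1 X44.046 Y45.253
M5
G00 X47.368 Y186.248
M3 S930
G1 X142.067 Y186.248 F782
G1 X142.067 Y95.995
G1 X47.368 Y95.995
G1 X47.368 Y186.248
M5
G00 X0.000 Y0.000

viewBox `0 0 215.779 239.261` with mm width/height → 1 unit = 1 mm. Flip: y_m = 239.261 − y_svg.

**Shape 1** — `<path>` quadratic bezier, stroke `#ff0000` → score (S442, F1961). Control points (SVG): P0=(168.942,26.451), P1=(172.766,106.692), P2=(126.992,173.028); sampled at t=k/5. Machine vertices: (168.942,212.810) → (168.488,181.270) → (164.066,150.842) → (155.676,121.527) → (143.318,93.324) → (126.992,66.233). Open path.

**Shape 2** — `<path>` open polyline, stroke `#ff0000` → score (S442, F1961). Machine vertices: (114.246,219.681) → (71.160,27.326) → (7.038,151.939) → (98.962,199.447) → (106.167,147.011). Open path.

**Shape 3** — `<circle>` circle, stroke `#008000` → engrave (S267, F3875). Machine vertices: (167.831,214.687) → (164.665,224.430) → (156.378,230.451) → (146.134,230.451) → (137.847,224.430) → (134.681,214.687) → (137.847,204.944) → (146.134,198.923) → (156.378,198.923) → (164.665,204.944) → (167.831,214.687). Closed: final G1 returns to the first vertex.

**Shape 4** — `<path>` quadratic bezier, stroke `#008000` → engrave (S267, F3875). Control points (SVG): P0=(25.711,226.028), P1=(40.921,196.909), P2=(44.046,194.008); sampled at t=k/5. Machine vertices: (25.711,13.233) → (31.312,23.832) → (35.945,32.333) → (39.612,38.737) → (42.313,43.044) → (44.046,45.253). Open path.

**Shape 5** — `<rect>` rectangle, stroke `#ff00ff` → cut (S930, F782). Machine vertices: (47.368,186.248) → (142.067,186.248) → (142.067,95.995) → (47.368,95.995) → (47.368,186.248). Closed: final G1 returns to the first vertex.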